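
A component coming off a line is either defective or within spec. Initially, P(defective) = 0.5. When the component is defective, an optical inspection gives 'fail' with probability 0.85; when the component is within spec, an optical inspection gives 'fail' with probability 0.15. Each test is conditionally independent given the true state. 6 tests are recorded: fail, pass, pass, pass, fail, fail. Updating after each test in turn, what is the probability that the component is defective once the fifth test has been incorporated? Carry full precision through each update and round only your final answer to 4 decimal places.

0.1500

Each posterior becomes the prior for the next update.
After 'fail': P(defective) = 0.85·0.5000 / (0.85·0.5000 + 0.15·0.5000) ≈ 0.8500
After 'pass': P(defective) = 0.15·0.8500 / (0.15·0.8500 + 0.85·0.1500) ≈ 0.5000
After 'pass': P(defective) = 0.15·0.5000 / (0.15·0.5000 + 0.85·0.5000) ≈ 0.1500
After 'pass': P(defective) = 0.15·0.1500 / (0.15·0.1500 + 0.85·0.8500) ≈ 0.0302
After 'fail': P(defective) = 0.85·0.0302 / (0.85·0.0302 + 0.15·0.9698) ≈ 0.1500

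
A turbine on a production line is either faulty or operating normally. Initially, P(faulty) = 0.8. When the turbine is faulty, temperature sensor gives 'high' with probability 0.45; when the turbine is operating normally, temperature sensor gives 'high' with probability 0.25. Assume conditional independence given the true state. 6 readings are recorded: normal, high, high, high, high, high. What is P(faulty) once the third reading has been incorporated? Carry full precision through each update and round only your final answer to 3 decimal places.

After 'normal': P(faulty) = 0.55·0.8000 / (0.55·0.8000 + 0.75·0.2000) ≈ 0.7458
After 'high': P(faulty) = 0.45·0.7458 / (0.45·0.7458 + 0.25·0.2542) ≈ 0.8408
After 'high': P(faulty) = 0.45·0.8408 / (0.45·0.8408 + 0.25·0.1592) ≈ 0.9048

0.905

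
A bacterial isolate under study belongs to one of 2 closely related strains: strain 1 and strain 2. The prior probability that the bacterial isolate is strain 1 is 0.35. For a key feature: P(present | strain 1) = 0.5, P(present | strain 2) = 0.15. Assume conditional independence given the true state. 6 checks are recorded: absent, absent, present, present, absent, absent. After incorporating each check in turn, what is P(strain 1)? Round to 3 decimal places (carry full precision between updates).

After 'absent': P(strain 1) = 0.5·0.3500 / (0.5·0.3500 + 0.85·0.6500) ≈ 0.2405
After 'absent': P(strain 1) = 0.5·0.2405 / (0.5·0.2405 + 0.85·0.7595) ≈ 0.1571
After 'present': P(strain 1) = 0.5·0.1571 / (0.5·0.1571 + 0.15·0.8429) ≈ 0.3831
After 'present': P(strain 1) = 0.5·0.3831 / (0.5·0.3831 + 0.15·0.6169) ≈ 0.6743
After 'absent': P(strain 1) = 0.5·0.6743 / (0.5·0.6743 + 0.85·0.3257) ≈ 0.5491
After 'absent': P(strain 1) = 0.5·0.5491 / (0.5·0.5491 + 0.85·0.4509) ≈ 0.4174

0.417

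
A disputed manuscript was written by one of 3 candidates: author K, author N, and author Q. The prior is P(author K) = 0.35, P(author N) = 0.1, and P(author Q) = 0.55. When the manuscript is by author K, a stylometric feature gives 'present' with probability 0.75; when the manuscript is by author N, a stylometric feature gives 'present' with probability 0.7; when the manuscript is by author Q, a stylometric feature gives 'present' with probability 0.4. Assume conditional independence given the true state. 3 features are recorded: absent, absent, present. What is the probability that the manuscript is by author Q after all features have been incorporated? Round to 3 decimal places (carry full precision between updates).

After 'absent': normaliser = 0.25·0.3500 + 0.3·0.1000 + 0.6·0.5500; P(author K) ≈ 0.1955, P(author N) ≈ 0.0670, P(author Q) ≈ 0.7374
After 'absent': normaliser = 0.25·0.1955 + 0.3·0.0670 + 0.6·0.7374; P(author K) ≈ 0.0956, P(author N) ≈ 0.0393, P(author Q) ≈ 0.8651
After 'present': normaliser = 0.75·0.0956 + 0.7·0.0393 + 0.4·0.8651; P(author K) ≈ 0.1610, P(author N) ≈ 0.0618, P(author Q) ≈ 0.7772

0.777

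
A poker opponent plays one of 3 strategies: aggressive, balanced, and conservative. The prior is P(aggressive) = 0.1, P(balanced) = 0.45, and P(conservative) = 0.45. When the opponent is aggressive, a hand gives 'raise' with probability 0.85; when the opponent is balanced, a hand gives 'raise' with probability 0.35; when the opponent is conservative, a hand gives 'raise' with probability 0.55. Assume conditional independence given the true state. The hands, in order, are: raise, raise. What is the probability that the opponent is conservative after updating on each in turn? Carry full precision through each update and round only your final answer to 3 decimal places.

After 'raise': normaliser = 0.85·0.1000 + 0.35·0.4500 + 0.55·0.4500; P(aggressive) ≈ 0.1735, P(balanced) ≈ 0.3214, P(conservative) ≈ 0.5051
After 'raise': normaliser = 0.85·0.1735 + 0.35·0.3214 + 0.55·0.5051; P(aggressive) ≈ 0.2742, P(balanced) ≈ 0.2092, P(conservative) ≈ 0.5166

0.517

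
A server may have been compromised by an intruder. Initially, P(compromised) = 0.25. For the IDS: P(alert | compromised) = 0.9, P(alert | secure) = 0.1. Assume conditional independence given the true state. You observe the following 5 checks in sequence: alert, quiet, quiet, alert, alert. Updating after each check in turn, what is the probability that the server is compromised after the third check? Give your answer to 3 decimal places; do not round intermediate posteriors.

Apply Bayes' rule sequentially, carrying P(compromised) forward.
After 'alert': P(compromised) = 0.9·0.2500 / (0.9·0.2500 + 0.1·0.7500) ≈ 0.7500
After 'quiet': P(compromised) = 0.1·0.7500 / (0.1·0.7500 + 0.9·0.2500) ≈ 0.2500
After 'quiet': P(compromised) = 0.1·0.2500 / (0.1·0.2500 + 0.9·0.7500) ≈ 0.0357

0.036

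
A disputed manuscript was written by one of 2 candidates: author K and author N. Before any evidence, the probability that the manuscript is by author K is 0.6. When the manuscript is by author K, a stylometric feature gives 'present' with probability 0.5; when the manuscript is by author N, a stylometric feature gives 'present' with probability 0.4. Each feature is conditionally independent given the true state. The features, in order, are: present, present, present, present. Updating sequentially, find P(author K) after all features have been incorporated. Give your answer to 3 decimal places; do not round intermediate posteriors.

After 'present': P(author K) = 0.5·0.6000 / (0.5·0.6000 + 0.4·0.4000) ≈ 0.6522
After 'present': P(author K) = 0.5·0.6522 / (0.5·0.6522 + 0.4·0.3478) ≈ 0.7009
After 'present': P(author K) = 0.5·0.7009 / (0.5·0.7009 + 0.4·0.2991) ≈ 0.7455
After 'present': P(author K) = 0.5·0.7455 / (0.5·0.7455 + 0.4·0.2545) ≈ 0.7855

0.786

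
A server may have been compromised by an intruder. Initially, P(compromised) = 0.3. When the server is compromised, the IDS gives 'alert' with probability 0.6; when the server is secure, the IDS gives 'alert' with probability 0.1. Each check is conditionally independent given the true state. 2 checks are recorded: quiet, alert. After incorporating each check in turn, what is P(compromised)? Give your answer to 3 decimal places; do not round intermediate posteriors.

After 'quiet': P(compromised) = 0.4·0.3000 / (0.4·0.3000 + 0.9·0.7000) ≈ 0.1600
After 'alert': P(compromised) = 0.6·0.1600 / (0.6·0.1600 + 0.1·0.8400) ≈ 0.5333

0.533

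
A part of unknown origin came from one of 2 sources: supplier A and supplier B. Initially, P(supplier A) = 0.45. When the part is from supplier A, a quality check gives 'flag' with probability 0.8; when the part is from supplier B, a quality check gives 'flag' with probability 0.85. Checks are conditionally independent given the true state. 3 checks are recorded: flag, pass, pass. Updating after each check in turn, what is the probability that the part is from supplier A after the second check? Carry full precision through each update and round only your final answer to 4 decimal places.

0.5066

After 'flag': P(supplier A) = 0.8·0.4500 / (0.8·0.4500 + 0.85·0.5500) ≈ 0.4350
After 'pass': P(supplier A) = 0.2·0.4350 / (0.2·0.4350 + 0.15·0.5650) ≈ 0.5066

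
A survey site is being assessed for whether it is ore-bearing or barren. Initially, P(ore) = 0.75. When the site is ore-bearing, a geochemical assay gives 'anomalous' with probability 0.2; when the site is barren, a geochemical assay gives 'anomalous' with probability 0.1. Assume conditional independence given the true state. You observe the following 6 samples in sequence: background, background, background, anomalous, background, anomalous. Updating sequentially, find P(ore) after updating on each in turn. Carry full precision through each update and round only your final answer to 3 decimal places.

0.882

After 'background': P(ore) = 0.8·0.7500 / (0.8·0.7500 + 0.9·0.2500) ≈ 0.7273
After 'background': P(ore) = 0.8·0.7273 / (0.8·0.7273 + 0.9·0.2727) ≈ 0.7033
After 'background': P(ore) = 0.8·0.7033 / (0.8·0.7033 + 0.9·0.2967) ≈ 0.6781
After 'anomalous': P(ore) = 0.2·0.6781 / (0.2·0.6781 + 0.1·0.3219) ≈ 0.8082
After 'background': P(ore) = 0.8·0.8082 / (0.8·0.8082 + 0.9·0.1918) ≈ 0.7893
After 'anomalous': P(ore) = 0.2·0.7893 / (0.2·0.7893 + 0.1·0.2107) ≈ 0.8822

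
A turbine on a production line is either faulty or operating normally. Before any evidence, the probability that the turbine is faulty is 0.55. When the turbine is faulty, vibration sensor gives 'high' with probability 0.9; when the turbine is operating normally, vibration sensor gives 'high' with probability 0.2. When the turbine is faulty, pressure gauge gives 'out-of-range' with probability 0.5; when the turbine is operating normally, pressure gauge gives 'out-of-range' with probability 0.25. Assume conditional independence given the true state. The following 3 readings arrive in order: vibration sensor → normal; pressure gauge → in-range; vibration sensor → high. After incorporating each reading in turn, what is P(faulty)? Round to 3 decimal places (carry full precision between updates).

0.314

After vibration sensor='normal': P(faulty) = 0.1·0.5500 / (0.1·0.5500 + 0.8·0.4500) ≈ 0.1325
After pressure gauge='in-range': P(faulty) = 0.5·0.1325 / (0.5·0.1325 + 0.75·0.8675) ≈ 0.0924
After vibration sensor='high': P(faulty) = 0.9·0.0924 / (0.9·0.0924 + 0.2·0.9076) ≈ 0.3143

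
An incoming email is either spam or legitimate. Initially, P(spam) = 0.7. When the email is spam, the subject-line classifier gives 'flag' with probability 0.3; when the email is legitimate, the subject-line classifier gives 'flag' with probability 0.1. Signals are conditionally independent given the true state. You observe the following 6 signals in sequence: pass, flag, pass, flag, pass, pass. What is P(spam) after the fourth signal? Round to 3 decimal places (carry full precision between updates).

Apply Bayes' rule sequentially, carrying P(spam) forward.
After 'pass': P(spam) = 0.7·0.7000 / (0.7·0.7000 + 0.9·0.3000) ≈ 0.6447
After 'flag': P(spam) = 0.3·0.6447 / (0.3·0.6447 + 0.1·0.3553) ≈ 0.8448
After 'pass': P(spam) = 0.7·0.8448 / (0.7·0.8448 + 0.9·0.1552) ≈ 0.8090
After 'flag': P(spam) = 0.3·0.8090 / (0.3·0.8090 + 0.1·0.1910) ≈ 0.9270

0.927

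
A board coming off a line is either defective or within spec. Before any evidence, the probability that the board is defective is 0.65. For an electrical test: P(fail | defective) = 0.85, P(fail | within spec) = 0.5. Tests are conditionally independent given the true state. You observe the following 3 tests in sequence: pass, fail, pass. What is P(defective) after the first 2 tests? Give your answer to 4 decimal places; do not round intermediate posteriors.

After 'pass': P(defective) = 0.15·0.6500 / (0.15·0.6500 + 0.5·0.3500) ≈ 0.3578
After 'fail': P(defective) = 0.85·0.3578 / (0.85·0.3578 + 0.5·0.6422) ≈ 0.4864

0.4864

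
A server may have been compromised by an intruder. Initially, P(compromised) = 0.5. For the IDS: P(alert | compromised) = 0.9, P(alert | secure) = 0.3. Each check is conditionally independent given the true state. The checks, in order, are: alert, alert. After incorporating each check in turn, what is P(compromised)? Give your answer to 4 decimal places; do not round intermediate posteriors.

After 'alert': P(compromised) = 0.9·0.5000 / (0.9·0.5000 + 0.3·0.5000) ≈ 0.7500
After 'alert': P(compromised) = 0.9·0.7500 / (0.9·0.7500 + 0.3·0.2500) ≈ 0.9000

0.9000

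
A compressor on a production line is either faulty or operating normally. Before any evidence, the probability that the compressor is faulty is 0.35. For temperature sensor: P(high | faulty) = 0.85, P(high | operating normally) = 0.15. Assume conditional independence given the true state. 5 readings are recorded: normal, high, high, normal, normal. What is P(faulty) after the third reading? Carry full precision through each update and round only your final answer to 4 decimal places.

After 'normal': P(faulty) = 0.15·0.3500 / (0.15·0.3500 + 0.85·0.6500) ≈ 0.0868
After 'high': P(faulty) = 0.85·0.0868 / (0.85·0.0868 + 0.15·0.9132) ≈ 0.3500
After 'high': P(faulty) = 0.85·0.3500 / (0.85·0.3500 + 0.15·0.6500) ≈ 0.7532

0.7532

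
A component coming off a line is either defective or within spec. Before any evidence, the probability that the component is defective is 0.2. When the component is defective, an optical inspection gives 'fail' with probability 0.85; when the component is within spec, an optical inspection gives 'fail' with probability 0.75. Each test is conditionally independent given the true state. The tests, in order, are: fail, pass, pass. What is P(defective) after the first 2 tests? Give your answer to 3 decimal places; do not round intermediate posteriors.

After 'fail': P(defective) = 0.85·0.2000 / (0.85·0.2000 + 0.75·0.8000) ≈ 0.2208
After 'pass': P(defective) = 0.15·0.2208 / (0.15·0.2208 + 0.25·0.7792) ≈ 0.1453

0.145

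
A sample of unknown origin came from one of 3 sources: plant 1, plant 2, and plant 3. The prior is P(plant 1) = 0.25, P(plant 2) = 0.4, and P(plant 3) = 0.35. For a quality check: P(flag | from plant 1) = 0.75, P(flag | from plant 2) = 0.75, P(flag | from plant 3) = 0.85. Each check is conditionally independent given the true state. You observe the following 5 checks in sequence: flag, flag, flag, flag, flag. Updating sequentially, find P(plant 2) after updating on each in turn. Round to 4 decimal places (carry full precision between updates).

After 'flag': normaliser = 0.75·0.2500 + 0.75·0.4000 + 0.85·0.3500; P(plant 1) ≈ 0.2389, P(plant 2) ≈ 0.3822, P(plant 3) ≈ 0.3790
After 'flag': normaliser = 0.75·0.2389 + 0.75·0.3822 + 0.85·0.3790; P(plant 1) ≈ 0.2274, P(plant 2) ≈ 0.3638, P(plant 3) ≈ 0.4089
After 'flag': normaliser = 0.75·0.2274 + 0.75·0.3638 + 0.85·0.4089; P(plant 1) ≈ 0.2156, P(plant 2) ≈ 0.3450, P(plant 3) ≈ 0.4394
After 'flag': normaliser = 0.75·0.2156 + 0.75·0.3450 + 0.85·0.4394; P(plant 1) ≈ 0.2037, P(plant 2) ≈ 0.3259, P(plant 3) ≈ 0.4704
After 'flag': normaliser = 0.75·0.2037 + 0.75·0.3259 + 0.85·0.4704; P(plant 1) ≈ 0.1917, P(plant 2) ≈ 0.3066, P(plant 3) ≈ 0.5017

0.3066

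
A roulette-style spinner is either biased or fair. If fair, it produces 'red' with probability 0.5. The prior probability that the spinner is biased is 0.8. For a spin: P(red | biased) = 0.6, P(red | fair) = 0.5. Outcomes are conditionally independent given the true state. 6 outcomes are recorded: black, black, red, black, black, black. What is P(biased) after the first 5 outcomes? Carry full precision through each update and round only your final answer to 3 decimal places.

0.663

After 'black': P(biased) = 0.4·0.8000 / (0.4·0.8000 + 0.5·0.2000) ≈ 0.7619
After 'black': P(biased) = 0.4·0.7619 / (0.4·0.7619 + 0.5·0.2381) ≈ 0.7191
After 'red': P(biased) = 0.6·0.7191 / (0.6·0.7191 + 0.5·0.2809) ≈ 0.7544
After 'black': P(biased) = 0.4·0.7544 / (0.4·0.7544 + 0.5·0.2456) ≈ 0.7108
After 'black': P(biased) = 0.4·0.7108 / (0.4·0.7108 + 0.5·0.2892) ≈ 0.6629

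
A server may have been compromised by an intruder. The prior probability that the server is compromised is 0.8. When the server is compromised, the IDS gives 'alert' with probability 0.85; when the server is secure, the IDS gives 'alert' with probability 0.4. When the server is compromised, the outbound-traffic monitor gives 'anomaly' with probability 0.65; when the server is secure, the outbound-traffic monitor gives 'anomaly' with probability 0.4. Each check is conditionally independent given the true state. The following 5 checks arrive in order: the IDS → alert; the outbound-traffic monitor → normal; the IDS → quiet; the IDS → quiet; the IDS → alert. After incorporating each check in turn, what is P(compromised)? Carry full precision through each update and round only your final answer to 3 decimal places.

After the IDS='alert': P(compromised) = 0.85·0.8000 / (0.85·0.8000 + 0.4·0.2000) ≈ 0.8947
After the outbound-traffic monitor='normal': P(compromised) = 0.35·0.8947 / (0.35·0.8947 + 0.6·0.1053) ≈ 0.8322
After the IDS='quiet': P(compromised) = 0.15·0.8322 / (0.15·0.8322 + 0.6·0.1678) ≈ 0.5535
After the IDS='quiet': P(compromised) = 0.15·0.5535 / (0.15·0.5535 + 0.6·0.4465) ≈ 0.2366
After the IDS='alert': P(compromised) = 0.85·0.2366 / (0.85·0.2366 + 0.4·0.7634) ≈ 0.3971

0.397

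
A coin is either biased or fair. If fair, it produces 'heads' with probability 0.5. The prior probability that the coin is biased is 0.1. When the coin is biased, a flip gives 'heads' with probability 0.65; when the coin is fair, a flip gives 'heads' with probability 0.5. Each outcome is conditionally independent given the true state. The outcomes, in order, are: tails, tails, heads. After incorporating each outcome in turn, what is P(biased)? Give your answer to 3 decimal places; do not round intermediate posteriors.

After 'tails': P(biased) = 0.35·0.1000 / (0.35·0.1000 + 0.5·0.9000) ≈ 0.0722
After 'tails': P(biased) = 0.35·0.0722 / (0.35·0.0722 + 0.5·0.9278) ≈ 0.0516
After 'heads': P(biased) = 0.65·0.0516 / (0.65·0.0516 + 0.5·0.9484) ≈ 0.0661

0.066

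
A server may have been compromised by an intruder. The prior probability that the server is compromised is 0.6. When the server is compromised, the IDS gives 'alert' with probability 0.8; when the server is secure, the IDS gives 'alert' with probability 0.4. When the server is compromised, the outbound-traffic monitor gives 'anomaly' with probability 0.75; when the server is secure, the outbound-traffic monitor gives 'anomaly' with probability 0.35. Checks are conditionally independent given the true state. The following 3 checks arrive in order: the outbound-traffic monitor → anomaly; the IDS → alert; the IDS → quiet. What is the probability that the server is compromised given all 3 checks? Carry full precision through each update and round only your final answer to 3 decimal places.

0.682

After the outbound-traffic monitor='anomaly': P(compromised) = 0.75·0.6000 / (0.75·0.6000 + 0.35·0.4000) ≈ 0.7627
After the IDS='alert': P(compromised) = 0.8·0.7627 / (0.8·0.7627 + 0.4·0.2373) ≈ 0.8654
After the IDS='quiet': P(compromised) = 0.2·0.8654 / (0.2·0.8654 + 0.6·0.1346) ≈ 0.6818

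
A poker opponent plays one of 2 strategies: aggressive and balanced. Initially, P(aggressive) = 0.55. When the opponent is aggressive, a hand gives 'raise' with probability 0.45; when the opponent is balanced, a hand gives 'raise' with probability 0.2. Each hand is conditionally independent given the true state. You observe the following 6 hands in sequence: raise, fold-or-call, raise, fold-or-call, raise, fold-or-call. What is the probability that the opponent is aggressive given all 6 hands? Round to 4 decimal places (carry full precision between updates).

0.8190

Apply Bayes' rule sequentially, carrying P(aggressive) forward.
After 'raise': P(aggressive) = 0.45·0.5500 / (0.45·0.5500 + 0.2·0.4500) ≈ 0.7333
After 'fold-or-call': P(aggressive) = 0.55·0.7333 / (0.55·0.7333 + 0.8·0.2667) ≈ 0.6541
After 'raise': P(aggressive) = 0.45·0.6541 / (0.45·0.6541 + 0.2·0.3459) ≈ 0.8097
After 'fold-or-call': P(aggressive) = 0.55·0.8097 / (0.55·0.8097 + 0.8·0.1903) ≈ 0.7452
After 'raise': P(aggressive) = 0.45·0.7452 / (0.45·0.7452 + 0.2·0.2548) ≈ 0.8681
After 'fold-or-call': P(aggressive) = 0.55·0.8681 / (0.55·0.8681 + 0.8·0.1319) ≈ 0.8190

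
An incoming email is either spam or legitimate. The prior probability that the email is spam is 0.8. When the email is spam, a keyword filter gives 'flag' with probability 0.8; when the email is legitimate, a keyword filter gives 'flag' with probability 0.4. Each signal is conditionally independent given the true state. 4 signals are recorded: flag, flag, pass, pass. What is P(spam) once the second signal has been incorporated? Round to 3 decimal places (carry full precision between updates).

0.941

After 'flag': P(spam) = 0.8·0.8000 / (0.8·0.8000 + 0.4·0.2000) ≈ 0.8889
After 'flag': P(spam) = 0.8·0.8889 / (0.8·0.8889 + 0.4·0.1111) ≈ 0.9412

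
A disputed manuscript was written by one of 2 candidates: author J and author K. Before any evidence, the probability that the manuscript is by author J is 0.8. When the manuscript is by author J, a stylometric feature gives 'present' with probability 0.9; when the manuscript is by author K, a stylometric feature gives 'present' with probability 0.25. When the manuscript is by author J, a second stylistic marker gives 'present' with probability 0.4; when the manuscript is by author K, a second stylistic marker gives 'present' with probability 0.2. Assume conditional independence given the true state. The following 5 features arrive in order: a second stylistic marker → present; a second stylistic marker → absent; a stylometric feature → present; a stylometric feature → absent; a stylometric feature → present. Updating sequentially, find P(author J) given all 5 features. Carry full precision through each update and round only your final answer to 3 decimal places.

After a second stylistic marker='present': P(author J) = 0.4·0.8000 / (0.4·0.8000 + 0.2·0.2000) ≈ 0.8889
After a second stylistic marker='absent': P(author J) = 0.6·0.8889 / (0.6·0.8889 + 0.8·0.1111) ≈ 0.8571
After a stylometric feature='present': P(author J) = 0.9·0.8571 / (0.9·0.8571 + 0.25·0.1429) ≈ 0.9558
After a stylometric feature='absent': P(author J) = 0.1·0.9558 / (0.1·0.9558 + 0.75·0.0442) ≈ 0.7423
After a stylometric feature='present': P(author J) = 0.9·0.7423 / (0.9·0.7423 + 0.25·0.2577) ≈ 0.9120

0.912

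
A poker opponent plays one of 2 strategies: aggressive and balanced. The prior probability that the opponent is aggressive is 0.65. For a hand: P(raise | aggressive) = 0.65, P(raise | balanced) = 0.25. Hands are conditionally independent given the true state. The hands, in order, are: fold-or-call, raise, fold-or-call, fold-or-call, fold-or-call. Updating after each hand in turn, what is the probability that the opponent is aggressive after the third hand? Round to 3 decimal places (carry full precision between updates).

After 'fold-or-call': P(aggressive) = 0.35·0.6500 / (0.35·0.6500 + 0.75·0.3500) ≈ 0.4643
After 'raise': P(aggressive) = 0.65·0.4643 / (0.65·0.4643 + 0.25·0.5357) ≈ 0.6926
After 'fold-or-call': P(aggressive) = 0.35·0.6926 / (0.35·0.6926 + 0.75·0.3074) ≈ 0.5126

0.513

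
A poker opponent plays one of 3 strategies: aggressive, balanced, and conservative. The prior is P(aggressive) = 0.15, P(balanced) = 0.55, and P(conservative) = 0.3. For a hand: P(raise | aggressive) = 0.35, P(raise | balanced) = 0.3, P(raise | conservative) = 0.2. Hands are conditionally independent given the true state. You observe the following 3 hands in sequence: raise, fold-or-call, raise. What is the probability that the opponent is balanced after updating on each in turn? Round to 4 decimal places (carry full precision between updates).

After 'raise': normaliser = 0.35·0.1500 + 0.3·0.5500 + 0.2·0.3000; P(aggressive) ≈ 0.1892, P(balanced) ≈ 0.5946, P(conservative) ≈ 0.2162
After 'fold-or-call': normaliser = 0.65·0.1892 + 0.7·0.5946 + 0.8·0.2162; P(aggressive) ≈ 0.1727, P(balanced) ≈ 0.5844, P(conservative) ≈ 0.2429
After 'raise': normaliser = 0.35·0.1727 + 0.3·0.5844 + 0.2·0.2429; P(aggressive) ≈ 0.2125, P(balanced) ≈ 0.6166, P(conservative) ≈ 0.1708

0.6166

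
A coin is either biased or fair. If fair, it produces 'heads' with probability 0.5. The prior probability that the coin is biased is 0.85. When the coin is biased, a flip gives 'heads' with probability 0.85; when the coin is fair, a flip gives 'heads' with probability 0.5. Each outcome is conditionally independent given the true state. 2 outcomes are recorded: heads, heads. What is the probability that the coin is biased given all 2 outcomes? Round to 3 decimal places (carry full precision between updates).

After 'heads': P(biased) = 0.85·0.8500 / (0.85·0.8500 + 0.5·0.1500) ≈ 0.9060
After 'heads': P(biased) = 0.85·0.9060 / (0.85·0.9060 + 0.5·0.0940) ≈ 0.9425

0.942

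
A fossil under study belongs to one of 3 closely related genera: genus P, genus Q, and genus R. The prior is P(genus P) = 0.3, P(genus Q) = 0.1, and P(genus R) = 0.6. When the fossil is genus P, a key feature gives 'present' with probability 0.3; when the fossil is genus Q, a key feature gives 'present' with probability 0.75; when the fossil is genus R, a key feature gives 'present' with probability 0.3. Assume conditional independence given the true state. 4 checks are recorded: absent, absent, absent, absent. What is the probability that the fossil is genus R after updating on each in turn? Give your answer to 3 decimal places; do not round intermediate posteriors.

0.665

Each posterior becomes the prior for the next update.
After 'absent': normaliser = 0.7·0.3000 + 0.25·0.1000 + 0.7·0.6000; P(genus P) ≈ 0.3206, P(genus Q) ≈ 0.0382, P(genus R) ≈ 0.6412
After 'absent': normaliser = 0.7·0.3206 + 0.25·0.0382 + 0.7·0.6412; P(genus P) ≈ 0.3287, P(genus Q) ≈ 0.0140, P(genus R) ≈ 0.6574
After 'absent': normaliser = 0.7·0.3287 + 0.25·0.0140 + 0.7·0.6574; P(genus P) ≈ 0.3317, P(genus Q) ≈ 0.0050, P(genus R) ≈ 0.6633
After 'absent': normaliser = 0.7·0.3317 + 0.25·0.0050 + 0.7·0.6633; P(genus P) ≈ 0.3327, P(genus Q) ≈ 0.0018, P(genus R) ≈ 0.6655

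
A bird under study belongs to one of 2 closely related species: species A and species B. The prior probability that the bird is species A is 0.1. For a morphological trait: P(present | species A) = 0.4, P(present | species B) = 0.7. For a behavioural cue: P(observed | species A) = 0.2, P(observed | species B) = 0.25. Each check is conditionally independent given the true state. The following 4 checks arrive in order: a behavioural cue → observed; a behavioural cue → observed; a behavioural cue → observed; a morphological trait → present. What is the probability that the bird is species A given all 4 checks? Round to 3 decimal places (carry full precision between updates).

After a behavioural cue='observed': P(species A) = 0.2·0.1000 / (0.2·0.1000 + 0.25·0.9000) ≈ 0.0816
After a behavioural cue='observed': P(species A) = 0.2·0.0816 / (0.2·0.0816 + 0.25·0.9184) ≈ 0.0664
After a behavioural cue='observed': P(species A) = 0.2·0.0664 / (0.2·0.0664 + 0.25·0.9336) ≈ 0.0538
After a morphological trait='present': P(species A) = 0.4·0.0538 / (0.4·0.0538 + 0.7·0.9462) ≈ 0.0315

0.031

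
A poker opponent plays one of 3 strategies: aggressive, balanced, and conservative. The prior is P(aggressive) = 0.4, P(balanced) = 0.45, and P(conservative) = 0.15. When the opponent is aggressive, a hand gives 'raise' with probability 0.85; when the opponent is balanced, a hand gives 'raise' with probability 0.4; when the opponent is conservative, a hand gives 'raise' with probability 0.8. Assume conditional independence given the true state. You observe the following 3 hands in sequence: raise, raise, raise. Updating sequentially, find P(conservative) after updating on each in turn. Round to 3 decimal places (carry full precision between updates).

After 'raise': normaliser = 0.85·0.4000 + 0.4·0.4500 + 0.8·0.1500; P(aggressive) ≈ 0.5312, P(balanced) ≈ 0.2812, P(conservative) ≈ 0.1875
After 'raise': normaliser = 0.85·0.5312 + 0.4·0.2812 + 0.8·0.1875; P(aggressive) ≈ 0.6324, P(balanced) ≈ 0.1575, P(conservative) ≈ 0.2101
After 'raise': normaliser = 0.85·0.6324 + 0.4·0.1575 + 0.8·0.2101; P(aggressive) ≈ 0.6994, P(balanced) ≈ 0.0820, P(conservative) ≈ 0.2186

0.219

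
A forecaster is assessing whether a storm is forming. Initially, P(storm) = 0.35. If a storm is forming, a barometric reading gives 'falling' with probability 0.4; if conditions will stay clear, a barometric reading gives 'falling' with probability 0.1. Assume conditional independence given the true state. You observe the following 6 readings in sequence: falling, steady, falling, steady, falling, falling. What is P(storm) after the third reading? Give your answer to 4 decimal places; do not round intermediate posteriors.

0.8517

After 'falling': P(storm) = 0.4·0.3500 / (0.4·0.3500 + 0.1·0.6500) ≈ 0.6829
After 'steady': P(storm) = 0.6·0.6829 / (0.6·0.6829 + 0.9·0.3171) ≈ 0.5895
After 'falling': P(storm) = 0.4·0.5895 / (0.4·0.5895 + 0.1·0.4105) ≈ 0.8517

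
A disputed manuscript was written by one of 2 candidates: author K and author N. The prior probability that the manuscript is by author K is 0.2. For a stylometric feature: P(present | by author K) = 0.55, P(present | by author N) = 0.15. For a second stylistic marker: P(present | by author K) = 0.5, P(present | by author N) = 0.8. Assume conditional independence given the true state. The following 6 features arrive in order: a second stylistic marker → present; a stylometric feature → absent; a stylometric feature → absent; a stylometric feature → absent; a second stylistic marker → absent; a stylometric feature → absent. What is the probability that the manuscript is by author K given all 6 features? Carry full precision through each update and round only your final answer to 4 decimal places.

Apply Bayes' rule sequentially, carrying P(author K) forward.
After a second stylistic marker='present': P(author K) = 0.5·0.2000 / (0.5·0.2000 + 0.8·0.8000) ≈ 0.1351
After a stylometric feature='absent': P(author K) = 0.45·0.1351 / (0.45·0.1351 + 0.85·0.8649) ≈ 0.0764
After a stylometric feature='absent': P(author K) = 0.45·0.0764 / (0.45·0.0764 + 0.85·0.9236) ≈ 0.0420
After a stylometric feature='absent': P(author K) = 0.45·0.0420 / (0.45·0.0420 + 0.85·0.9580) ≈ 0.0227
After a second stylistic marker='absent': P(author K) = 0.5·0.0227 / (0.5·0.0227 + 0.2·0.9773) ≈ 0.0548
After a stylometric feature='absent': P(author K) = 0.45·0.0548 / (0.45·0.0548 + 0.85·0.9452) ≈ 0.0298

0.0298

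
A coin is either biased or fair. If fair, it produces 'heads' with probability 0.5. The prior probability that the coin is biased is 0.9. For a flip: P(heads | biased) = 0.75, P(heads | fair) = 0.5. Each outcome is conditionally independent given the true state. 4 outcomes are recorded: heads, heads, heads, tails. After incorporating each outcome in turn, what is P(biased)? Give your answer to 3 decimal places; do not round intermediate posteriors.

After 'heads': P(biased) = 0.75·0.9000 / (0.75·0.9000 + 0.5·0.1000) ≈ 0.9310
After 'heads': P(biased) = 0.75·0.9310 / (0.75·0.9310 + 0.5·0.0690) ≈ 0.9529
After 'heads': P(biased) = 0.75·0.9529 / (0.75·0.9529 + 0.5·0.0471) ≈ 0.9681
After 'tails': P(biased) = 0.25·0.9681 / (0.25·0.9681 + 0.5·0.0319) ≈ 0.9382

0.938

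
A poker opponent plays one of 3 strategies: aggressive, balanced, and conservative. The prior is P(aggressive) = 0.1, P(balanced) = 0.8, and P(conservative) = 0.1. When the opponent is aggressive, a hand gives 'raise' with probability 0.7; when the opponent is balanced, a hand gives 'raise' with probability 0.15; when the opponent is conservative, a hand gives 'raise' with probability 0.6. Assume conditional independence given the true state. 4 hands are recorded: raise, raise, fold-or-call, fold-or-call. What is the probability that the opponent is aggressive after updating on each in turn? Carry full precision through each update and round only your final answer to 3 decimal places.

After 'raise': normaliser = 0.7·0.1000 + 0.15·0.8000 + 0.6·0.1000; P(aggressive) ≈ 0.2800, P(balanced) ≈ 0.4800, P(conservative) ≈ 0.2400
After 'raise': normaliser = 0.7·0.2800 + 0.15·0.4800 + 0.6·0.2400; P(aggressive) ≈ 0.4757, P(balanced) ≈ 0.1748, P(conservative) ≈ 0.3495
After 'fold-or-call': normaliser = 0.3·0.4757 + 0.85·0.1748 + 0.4·0.3495; P(aggressive) ≈ 0.3311, P(balanced) ≈ 0.3446, P(conservative) ≈ 0.3243
After 'fold-or-call': normaliser = 0.3·0.3311 + 0.85·0.3446 + 0.4·0.3243; P(aggressive) ≈ 0.1903, P(balanced) ≈ 0.5612, P(conservative) ≈ 0.2485

0.190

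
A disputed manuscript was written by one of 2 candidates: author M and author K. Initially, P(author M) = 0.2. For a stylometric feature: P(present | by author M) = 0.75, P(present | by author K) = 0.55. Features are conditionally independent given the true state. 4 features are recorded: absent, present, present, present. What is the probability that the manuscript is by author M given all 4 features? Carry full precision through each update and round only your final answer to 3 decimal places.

0.260

After 'absent': P(author M) = 0.25·0.2000 / (0.25·0.2000 + 0.45·0.8000) ≈ 0.1220
After 'present': P(author M) = 0.75·0.1220 / (0.75·0.1220 + 0.55·0.8780) ≈ 0.1592
After 'present': P(author M) = 0.75·0.1592 / (0.75·0.1592 + 0.55·0.8408) ≈ 0.2053
After 'present': P(author M) = 0.75·0.2053 / (0.75·0.2053 + 0.55·0.7947) ≈ 0.2605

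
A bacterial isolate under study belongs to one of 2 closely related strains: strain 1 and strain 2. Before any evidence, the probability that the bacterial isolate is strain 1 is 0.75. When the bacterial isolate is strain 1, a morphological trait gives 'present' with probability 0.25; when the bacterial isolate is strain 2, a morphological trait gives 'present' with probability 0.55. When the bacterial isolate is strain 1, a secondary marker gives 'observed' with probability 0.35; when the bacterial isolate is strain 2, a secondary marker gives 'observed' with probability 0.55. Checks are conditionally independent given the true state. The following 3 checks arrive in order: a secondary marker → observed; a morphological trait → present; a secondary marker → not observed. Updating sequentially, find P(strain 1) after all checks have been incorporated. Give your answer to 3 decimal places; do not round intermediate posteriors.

After a secondary marker='observed': P(strain 1) = 0.35·0.7500 / (0.35·0.7500 + 0.55·0.2500) ≈ 0.6562
After a morphological trait='present': P(strain 1) = 0.25·0.6562 / (0.25·0.6562 + 0.55·0.3438) ≈ 0.4646
After a secondary marker='not observed': P(strain 1) = 0.65·0.4646 / (0.65·0.4646 + 0.45·0.5354) ≈ 0.5562

0.556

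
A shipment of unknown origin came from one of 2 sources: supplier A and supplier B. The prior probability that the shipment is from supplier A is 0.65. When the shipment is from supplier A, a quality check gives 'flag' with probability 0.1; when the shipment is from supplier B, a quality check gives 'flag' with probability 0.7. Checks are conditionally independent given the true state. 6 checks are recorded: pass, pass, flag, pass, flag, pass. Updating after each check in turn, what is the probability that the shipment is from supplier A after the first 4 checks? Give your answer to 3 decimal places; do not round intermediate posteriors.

After 'pass': P(supplier A) = 0.9·0.6500 / (0.9·0.6500 + 0.3·0.3500) ≈ 0.8478
After 'pass': P(supplier A) = 0.9·0.8478 / (0.9·0.8478 + 0.3·0.1522) ≈ 0.9435
After 'flag': P(supplier A) = 0.1·0.9435 / (0.1·0.9435 + 0.7·0.0565) ≈ 0.7048
After 'pass': P(supplier A) = 0.9·0.7048 / (0.9·0.7048 + 0.3·0.2952) ≈ 0.8775

0.878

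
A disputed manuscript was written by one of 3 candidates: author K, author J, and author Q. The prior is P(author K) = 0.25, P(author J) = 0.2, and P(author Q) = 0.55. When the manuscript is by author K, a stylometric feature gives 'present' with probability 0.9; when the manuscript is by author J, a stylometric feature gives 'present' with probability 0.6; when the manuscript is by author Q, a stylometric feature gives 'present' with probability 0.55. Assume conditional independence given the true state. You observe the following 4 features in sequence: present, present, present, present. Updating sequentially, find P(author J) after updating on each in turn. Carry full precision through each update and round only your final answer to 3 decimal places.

0.108

After 'present': normaliser = 0.9·0.2500 + 0.6·0.2000 + 0.55·0.5500; P(author K) ≈ 0.3475, P(author J) ≈ 0.1853, P(author Q) ≈ 0.4672
After 'present': normaliser = 0.9·0.3475 + 0.6·0.1853 + 0.55·0.4672; P(author K) ≈ 0.4593, P(author J) ≈ 0.1633, P(author Q) ≈ 0.3774
After 'present': normaliser = 0.9·0.4593 + 0.6·0.1633 + 0.55·0.3774; P(author K) ≈ 0.5750, P(author J) ≈ 0.1363, P(author Q) ≈ 0.2887
After 'present': normaliser = 0.9·0.5750 + 0.6·0.1363 + 0.55·0.2887; P(author K) ≈ 0.6827, P(author J) ≈ 0.1079, P(author Q) ≈ 0.2095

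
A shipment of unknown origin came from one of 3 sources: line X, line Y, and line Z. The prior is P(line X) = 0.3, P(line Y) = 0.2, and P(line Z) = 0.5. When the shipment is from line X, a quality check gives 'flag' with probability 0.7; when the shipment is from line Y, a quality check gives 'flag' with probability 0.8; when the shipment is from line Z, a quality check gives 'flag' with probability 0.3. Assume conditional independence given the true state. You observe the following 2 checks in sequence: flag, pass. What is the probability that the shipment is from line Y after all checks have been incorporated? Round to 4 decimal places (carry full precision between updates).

After 'flag': normaliser = 0.7·0.3000 + 0.8·0.2000 + 0.3·0.5000; P(line X) ≈ 0.4038, P(line Y) ≈ 0.3077, P(line Z) ≈ 0.2885
After 'pass': normaliser = 0.3·0.4038 + 0.2·0.3077 + 0.7·0.2885; P(line X) ≈ 0.3150, P(line Y) ≈ 0.1600, P(line Z) ≈ 0.5250

0.1600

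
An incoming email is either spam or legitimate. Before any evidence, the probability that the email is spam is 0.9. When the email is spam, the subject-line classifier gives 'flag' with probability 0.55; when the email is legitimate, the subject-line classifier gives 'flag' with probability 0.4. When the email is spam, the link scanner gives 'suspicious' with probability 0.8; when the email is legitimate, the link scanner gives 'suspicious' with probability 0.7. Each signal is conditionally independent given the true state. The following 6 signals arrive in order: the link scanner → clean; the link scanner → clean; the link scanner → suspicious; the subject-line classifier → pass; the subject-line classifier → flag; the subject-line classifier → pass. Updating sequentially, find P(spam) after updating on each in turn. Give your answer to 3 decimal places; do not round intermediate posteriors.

After the link scanner='clean': P(spam) = 0.2·0.9000 / (0.2·0.9000 + 0.3·0.1000) ≈ 0.8571
After the link scanner='clean': P(spam) = 0.2·0.8571 / (0.2·0.8571 + 0.3·0.1429) ≈ 0.8000
After the link scanner='suspicious': P(spam) = 0.8·0.8000 / (0.8·0.8000 + 0.7·0.2000) ≈ 0.8205
After the subject-line classifier='pass': P(spam) = 0.45·0.8205 / (0.45·0.8205 + 0.6·0.1795) ≈ 0.7742
After the subject-line classifier='flag': P(spam) = 0.55·0.7742 / (0.55·0.7742 + 0.4·0.2258) ≈ 0.8250
After the subject-line classifier='pass': P(spam) = 0.45·0.8250 / (0.45·0.8250 + 0.6·0.1750) ≈ 0.7795

0.780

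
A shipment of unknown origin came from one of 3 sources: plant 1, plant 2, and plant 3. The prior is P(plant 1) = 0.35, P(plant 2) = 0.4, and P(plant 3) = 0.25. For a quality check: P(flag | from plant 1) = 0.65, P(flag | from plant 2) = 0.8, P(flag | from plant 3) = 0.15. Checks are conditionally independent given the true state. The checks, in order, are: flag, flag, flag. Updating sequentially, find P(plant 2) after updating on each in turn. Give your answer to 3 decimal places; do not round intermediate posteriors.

0.679

After 'flag': normaliser = 0.65·0.3500 + 0.8·0.4000 + 0.15·0.2500; P(plant 1) ≈ 0.3889, P(plant 2) ≈ 0.5470, P(plant 3) ≈ 0.0641
After 'flag': normaliser = 0.65·0.3889 + 0.8·0.5470 + 0.15·0.0641; P(plant 1) ≈ 0.3611, P(plant 2) ≈ 0.6252, P(plant 3) ≈ 0.0137
After 'flag': normaliser = 0.65·0.3611 + 0.8·0.6252 + 0.15·0.0137; P(plant 1) ≈ 0.3185, P(plant 2) ≈ 0.6787, P(plant 3) ≈ 0.0028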